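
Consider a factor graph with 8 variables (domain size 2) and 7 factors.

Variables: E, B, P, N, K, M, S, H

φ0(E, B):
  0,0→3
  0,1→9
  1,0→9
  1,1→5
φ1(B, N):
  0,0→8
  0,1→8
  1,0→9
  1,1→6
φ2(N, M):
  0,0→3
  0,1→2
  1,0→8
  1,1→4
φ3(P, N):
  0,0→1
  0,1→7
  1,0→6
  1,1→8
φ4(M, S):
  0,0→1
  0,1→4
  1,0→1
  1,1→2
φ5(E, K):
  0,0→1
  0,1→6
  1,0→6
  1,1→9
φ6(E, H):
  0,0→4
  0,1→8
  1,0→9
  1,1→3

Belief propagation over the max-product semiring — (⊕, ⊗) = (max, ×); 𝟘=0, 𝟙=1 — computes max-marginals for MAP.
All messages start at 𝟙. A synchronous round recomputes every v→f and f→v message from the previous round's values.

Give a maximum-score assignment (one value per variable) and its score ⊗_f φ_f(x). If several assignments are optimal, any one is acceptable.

assignment: (E=1, B=0, P=1, N=1, K=1, M=0, S=1, H=0); score = 1492992

init: all messages = 𝟙 over 2 values
r1 m[φ0→E] = [9, 9]
r1 m[φ0→B] = [9, 9]
r1 m[φ1→B] = [8, 9]
r1 m[φ1→N] = [9, 8]
r1 m[φ2→N] = [3, 8]
r1 m[φ2→M] = [8, 4]
r1 m[φ3→P] = [7, 8]
r1 m[φ3→N] = [6, 8]
r1 m[φ4→M] = [4, 2]
r1 m[φ4→S] = [1, 4]
r1 m[φ5→E] = [6, 9]
r1 m[φ5→K] = [6, 9]
r1 m[φ6→E] = [8, 9]
r1 m[φ6→H] = [9, 8]
r1 m[E→φ0] = [1, 1]
r1 m[E→φ5] = [1, 1]
r1 m[E→φ6] = [1, 1]
r1 m[B→φ0] = [1, 1]
r1 m[B→φ1] = [1, 1]
r1 m[P→φ3] = [1, 1]
r1 m[N→φ1] = [1, 1]
r1 m[N→φ2] = [1, 1]
r1 m[N→φ3] = [1, 1]
r1 m[K→φ5] = [1, 1]
r1 m[M→φ2] = [1, 1]
r1 m[M→φ4] = [1, 1]
r1 m[S→φ4] = [1, 1]
r1 m[H→φ6] = [1, 1]
r2 m[φ0→E] = [9, 9]
r2 m[φ0→B] = [9, 9]
r2 m[φ1→B] = [8, 9]
r2 m[φ1→N] = [9, 8]
r2 m[φ2→N] = [3, 8]
r2 m[φ2→M] = [8, 4]
r2 m[φ3→P] = [7, 8]
r2 m[φ3→N] = [6, 8]
r2 m[φ4→M] = [4, 2]
r2 m[φ4→S] = [1, 4]
r2 m[φ5→E] = [6, 9]
r2 m[φ5→K] = [6, 9]
r2 m[φ6→E] = [8, 9]
r2 m[φ6→H] = [9, 8]
r2 m[E→φ0] = [48, 81]
r2 m[E→φ5] = [72, 81]
r2 m[E→φ6] = [54, 81]
r2 m[B→φ0] = [8, 9]
r2 m[B→φ1] = [9, 9]
r2 m[P→φ3] = [1, 1]
r2 m[N→φ1] = [18, 64]
r2 m[N→φ2] = [54, 64]
r2 m[N→φ3] = [27, 64]
r2 m[K→φ5] = [1, 1]
r2 m[M→φ2] = [4, 2]
r2 m[M→φ4] = [8, 4]
r2 m[S→φ4] = [1, 1]
r2 m[H→φ6] = [1, 1]
r3 m[φ0→E] = [81, 72]
r3 m[φ0→B] = [729, 432]
r3 m[φ1→B] = [512, 384]
r3 m[φ1→N] = [81, 72]
r3 m[φ2→N] = [12, 32]
r3 m[φ2→M] = [512, 256]
r3 m[φ3→P] = [448, 512]
r3 m[φ3→N] = [6, 8]
r3 m[φ4→M] = [4, 2]
r3 m[φ4→S] = [8, 32]
r3 m[φ5→E] = [6, 9]
r3 m[φ5→K] = [486, 729]
r3 m[φ6→E] = [8, 9]
r3 m[φ6→H] = [729, 432]
r3 m[E→φ0] = [48, 81]
r3 m[E→φ5] = [72, 81]
r3 m[E→φ6] = [54, 81]
r3 m[B→φ0] = [8, 9]
r3 m[B→φ1] = [9, 9]
r3 m[P→φ3] = [1, 1]
r3 m[N→φ1] = [18, 64]
r3 m[N→φ2] = [54, 64]
r3 m[N→φ3] = [27, 64]
r3 m[K→φ5] = [1, 1]
r3 m[M→φ2] = [4, 2]
r3 m[M→φ4] = [8, 4]
r3 m[S→φ4] = [1, 1]
r3 m[H→φ6] = [1, 1]
r4 m[φ0→E] = [81, 72]
r4 m[φ0→B] = [729, 432]
r4 m[φ1→B] = [512, 384]
r4 m[φ1→N] = [81, 72]
r4 m[φ2→N] = [12, 32]
r4 m[φ2→M] = [512, 256]
r4 m[φ3→P] = [448, 512]
r4 m[φ3→N] = [6, 8]
r4 m[φ4→M] = [4, 2]
r4 m[φ4→S] = [8, 32]
r4 m[φ5→E] = [6, 9]
r4 m[φ5→K] = [486, 729]
r4 m[φ6→E] = [8, 9]
r4 m[φ6→H] = [729, 432]
r4 m[E→φ0] = [48, 81]
r4 m[E→φ5] = [648, 648]
r4 m[E→φ6] = [486, 648]
r4 m[B→φ0] = [512, 384]
r4 m[B→φ1] = [729, 432]
r4 m[P→φ3] = [1, 1]
r4 m[N→φ1] = [72, 256]
r4 m[N→φ2] = [486, 576]
r4 m[N→φ3] = [972, 2304]
r4 m[K→φ5] = [1, 1]
r4 m[M→φ2] = [4, 2]
r4 m[M→φ4] = [512, 256]
r4 m[S→φ4] = [1, 1]
r4 m[H→φ6] = [1, 1]
r5 m[φ0→E] = [3456, 4608]
r5 m[φ0→B] = [729, 432]
r5 m[φ1→B] = [2048, 1536]
r5 m[φ1→N] = [5832, 5832]
r5 m[φ2→N] = [12, 32]
r5 m[φ2→M] = [4608, 2304]
r5 m[φ3→P] = [16128, 18432]
r5 m[φ3→N] = [6, 8]
r5 m[φ4→M] = [4, 2]
r5 m[φ4→S] = [512, 2048]
r5 m[φ5→E] = [6, 9]
r5 m[φ5→K] = [3888, 5832]
r5 m[φ6→E] = [8, 9]
r5 m[φ6→H] = [5832, 3888]
r5 m[E→φ0] = [48, 81]
r5 m[E→φ5] = [648, 648]
r5 m[E→φ6] = [486, 648]
r5 m[B→φ0] = [512, 384]
r5 m[B→φ1] = [729, 432]
r5 m[P→φ3] = [1, 1]
r5 m[N→φ1] = [72, 256]
r5 m[N→φ2] = [486, 576]
r5 m[N→φ3] = [972, 2304]
r5 m[K→φ5] = [1, 1]
r5 m[M→φ2] = [4, 2]
r5 m[M→φ4] = [512, 256]
r5 m[S→φ4] = [1, 1]
r5 m[H→φ6] = [1, 1]
r6 m[φ0→E] = [3456, 4608]
r6 m[φ0→B] = [729, 432]
r6 m[φ1→B] = [2048, 1536]
r6 m[φ1→N] = [5832, 5832]
r6 m[φ2→N] = [12, 32]
r6 m[φ2→M] = [4608, 2304]
r6 m[φ3→P] = [16128, 18432]
r6 m[φ3→N] = [6, 8]
r6 m[φ4→M] = [4, 2]
r6 m[φ4→S] = [512, 2048]
r6 m[φ5→E] = [6, 9]
r6 m[φ5→K] = [3888, 5832]
r6 m[φ6→E] = [8, 9]
r6 m[φ6→H] = [5832, 3888]
r6 m[E→φ0] = [48, 81]
r6 m[E→φ5] = [27648, 41472]
r6 m[E→φ6] = [20736, 41472]
r6 m[B→φ0] = [2048, 1536]
r6 m[B→φ1] = [729, 432]
r6 m[P→φ3] = [1, 1]
r6 m[N→φ1] = [72, 256]
r6 m[N→φ2] = [34992, 46656]
r6 m[N→φ3] = [69984, 186624]
r6 m[K→φ5] = [1, 1]
r6 m[M→φ2] = [4, 2]
r6 m[M→φ4] = [4608, 2304]
r6 m[S→φ4] = [1, 1]
r6 m[H→φ6] = [1, 1]
r7 m[φ0→E] = [13824, 18432]
r7 m[φ0→B] = [729, 432]
r7 m[φ1→B] = [2048, 1536]
r7 m[φ1→N] = [5832, 5832]
r7 m[φ2→N] = [12, 32]
r7 m[φ2→M] = [373248, 186624]
r7 m[φ3→P] = [1306368, 1492992]
r7 m[φ3→N] = [6, 8]
r7 m[φ4→M] = [4, 2]
r7 m[φ4→S] = [4608, 18432]
r7 m[φ5→E] = [6, 9]
r7 m[φ5→K] = [248832, 373248]
r7 m[φ6→E] = [8, 9]
r7 m[φ6→H] = [373248, 165888]
r7 m[E→φ0] = [48, 81]
r7 m[E→φ5] = [27648, 41472]
r7 m[E→φ6] = [20736, 41472]
r7 m[B→φ0] = [2048, 1536]
r7 m[B→φ1] = [729, 432]
r7 m[P→φ3] = [1, 1]
r7 m[N→φ1] = [72, 256]
r7 m[N→φ2] = [34992, 46656]
r7 m[N→φ3] = [69984, 186624]
r7 m[K→φ5] = [1, 1]
r7 m[M→φ2] = [4, 2]
r7 m[M→φ4] = [4608, 2304]
r7 m[S→φ4] = [1, 1]
r7 m[H→φ6] = [1, 1]
r8 m[φ0→E] = [13824, 18432]
r8 m[φ0→B] = [729, 432]
r8 m[φ1→B] = [2048, 1536]
r8 m[φ1→N] = [5832, 5832]
r8 m[φ2→N] = [12, 32]
r8 m[φ2→M] = [373248, 186624]
r8 m[φ3→P] = [1306368, 1492992]
r8 m[φ3→N] = [6, 8]
r8 m[φ4→M] = [4, 2]
r8 m[φ4→S] = [4608, 18432]
r8 m[φ5→E] = [6, 9]
r8 m[φ5→K] = [248832, 373248]
r8 m[φ6→E] = [8, 9]
r8 m[φ6→H] = [373248, 165888]
r8 m[E→φ0] = [48, 81]
r8 m[E→φ5] = [110592, 165888]
r8 m[E→φ6] = [82944, 165888]
r8 m[B→φ0] = [2048, 1536]
r8 m[B→φ1] = [729, 432]
r8 m[P→φ3] = [1, 1]
r8 m[N→φ1] = [72, 256]
r8 m[N→φ2] = [34992, 46656]
r8 m[N→φ3] = [69984, 186624]
r8 m[K→φ5] = [1, 1]
r8 m[M→φ2] = [4, 2]
r8 m[M→φ4] = [373248, 186624]
r8 m[S→φ4] = [1, 1]
r8 m[H→φ6] = [1, 1]
r9 m[φ0→E] = [13824, 18432]
r9 m[φ0→B] = [729, 432]
r9 m[φ1→B] = [2048, 1536]
r9 m[φ1→N] = [5832, 5832]
r9 m[φ2→N] = [12, 32]
r9 m[φ2→M] = [373248, 186624]
r9 m[φ3→P] = [1306368, 1492992]
r9 m[φ3→N] = [6, 8]
r9 m[φ4→M] = [4, 2]
r9 m[φ4→S] = [373248, 1492992]
r9 m[φ5→E] = [6, 9]
r9 m[φ5→K] = [995328, 1492992]
r9 m[φ6→E] = [8, 9]
r9 m[φ6→H] = [1492992, 663552]
r9 m[E→φ0] = [48, 81]
r9 m[E→φ5] = [110592, 165888]
r9 m[E→φ6] = [82944, 165888]
r9 m[B→φ0] = [2048, 1536]
r9 m[B→φ1] = [729, 432]
r9 m[P→φ3] = [1, 1]
r9 m[N→φ1] = [72, 256]
r9 m[N→φ2] = [34992, 46656]
r9 m[N→φ3] = [69984, 186624]
r9 m[K→φ5] = [1, 1]
r9 m[M→φ2] = [4, 2]
r9 m[M→φ4] = [373248, 186624]
r9 m[S→φ4] = [1, 1]
r9 m[H→φ6] = [1, 1]
r10 m[φ0→E] = [13824, 18432]
r10 m[φ0→B] = [729, 432]
r10 m[φ1→B] = [2048, 1536]
r10 m[φ1→N] = [5832, 5832]
r10 m[φ2→N] = [12, 32]
r10 m[φ2→M] = [373248, 186624]
r10 m[φ3→P] = [1306368, 1492992]
r10 m[φ3→N] = [6, 8]
r10 m[φ4→M] = [4, 2]
r10 m[φ4→S] = [373248, 1492992]
r10 m[φ5→E] = [6, 9]
r10 m[φ5→K] = [995328, 1492992]
r10 m[φ6→E] = [8, 9]
r10 m[φ6→H] = [1492992, 663552]
r10 m[E→φ0] = [48, 81]
r10 m[E→φ5] = [110592, 165888]
r10 m[E→φ6] = [82944, 165888]
r10 m[B→φ0] = [2048, 1536]
r10 m[B→φ1] = [729, 432]
r10 m[P→φ3] = [1, 1]
r10 m[N→φ1] = [72, 256]
r10 m[N→φ2] = [34992, 46656]
r10 m[N→φ3] = [69984, 186624]
r10 m[K→φ5] = [1, 1]
r10 m[M→φ2] = [4, 2]
r10 m[M→φ4] = [373248, 186624]
r10 m[S→φ4] = [1, 1]
r10 m[H→φ6] = [1, 1]
fixed point reached at round 10
traceback from E: (E=1, B=0, P=1, N=1, K=1, M=0, S=1, H=0), score=1492992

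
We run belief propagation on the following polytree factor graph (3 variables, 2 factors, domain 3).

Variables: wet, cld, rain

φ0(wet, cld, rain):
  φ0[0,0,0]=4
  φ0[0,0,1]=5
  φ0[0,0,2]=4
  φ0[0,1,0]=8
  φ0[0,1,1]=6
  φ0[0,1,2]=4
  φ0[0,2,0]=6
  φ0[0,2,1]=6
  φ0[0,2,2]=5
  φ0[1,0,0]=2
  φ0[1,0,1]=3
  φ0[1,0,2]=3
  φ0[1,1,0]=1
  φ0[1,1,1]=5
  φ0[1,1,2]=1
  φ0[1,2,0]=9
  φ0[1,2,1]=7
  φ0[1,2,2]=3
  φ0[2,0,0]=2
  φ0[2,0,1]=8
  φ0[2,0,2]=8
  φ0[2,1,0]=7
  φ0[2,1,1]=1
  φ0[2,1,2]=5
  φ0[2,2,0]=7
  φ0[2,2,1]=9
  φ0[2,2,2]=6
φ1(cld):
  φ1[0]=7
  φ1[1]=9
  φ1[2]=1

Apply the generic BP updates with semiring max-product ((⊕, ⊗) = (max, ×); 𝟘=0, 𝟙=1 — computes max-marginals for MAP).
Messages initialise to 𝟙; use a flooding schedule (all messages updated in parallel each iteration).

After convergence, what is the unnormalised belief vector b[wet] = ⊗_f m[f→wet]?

init: all messages = 𝟙 over 3 values
r1 m[φ0→wet] = [8, 9, 9]
r1 m[φ0→cld] = [8, 8, 9]
r1 m[φ0→rain] = [9, 9, 8]
r1 m[φ1→cld] = [7, 9, 1]
r1 m[wet→φ0] = [1, 1, 1]
r1 m[cld→φ0] = [1, 1, 1]
r1 m[cld→φ1] = [1, 1, 1]
r1 m[rain→φ0] = [1, 1, 1]
r2 m[φ0→wet] = [8, 9, 9]
r2 m[φ0→cld] = [8, 8, 9]
r2 m[φ0→rain] = [9, 9, 8]
r2 m[φ1→cld] = [7, 9, 1]
r2 m[wet→φ0] = [1, 1, 1]
r2 m[cld→φ0] = [7, 9, 1]
r2 m[cld→φ1] = [8, 8, 9]
r2 m[rain→φ0] = [1, 1, 1]
r3 m[φ0→wet] = [72, 45, 63]
r3 m[φ0→cld] = [8, 8, 9]
r3 m[φ0→rain] = [72, 56, 56]
r3 m[φ1→cld] = [7, 9, 1]
r3 m[wet→φ0] = [1, 1, 1]
r3 m[cld→φ0] = [7, 9, 1]
r3 m[cld→φ1] = [8, 8, 9]
r3 m[rain→φ0] = [1, 1, 1]
r4 m[φ0→wet] = [72, 45, 63]
r4 m[φ0→cld] = [8, 8, 9]
r4 m[φ0→rain] = [72, 56, 56]
r4 m[φ1→cld] = [7, 9, 1]
r4 m[wet→φ0] = [1, 1, 1]
r4 m[cld→φ0] = [7, 9, 1]
r4 m[cld→φ1] = [8, 8, 9]
r4 m[rain→φ0] = [1, 1, 1]
fixed point reached at round 4
b[wet] = ⊗ incoming = [72, 45, 63]

b[wet] = [72, 45, 63]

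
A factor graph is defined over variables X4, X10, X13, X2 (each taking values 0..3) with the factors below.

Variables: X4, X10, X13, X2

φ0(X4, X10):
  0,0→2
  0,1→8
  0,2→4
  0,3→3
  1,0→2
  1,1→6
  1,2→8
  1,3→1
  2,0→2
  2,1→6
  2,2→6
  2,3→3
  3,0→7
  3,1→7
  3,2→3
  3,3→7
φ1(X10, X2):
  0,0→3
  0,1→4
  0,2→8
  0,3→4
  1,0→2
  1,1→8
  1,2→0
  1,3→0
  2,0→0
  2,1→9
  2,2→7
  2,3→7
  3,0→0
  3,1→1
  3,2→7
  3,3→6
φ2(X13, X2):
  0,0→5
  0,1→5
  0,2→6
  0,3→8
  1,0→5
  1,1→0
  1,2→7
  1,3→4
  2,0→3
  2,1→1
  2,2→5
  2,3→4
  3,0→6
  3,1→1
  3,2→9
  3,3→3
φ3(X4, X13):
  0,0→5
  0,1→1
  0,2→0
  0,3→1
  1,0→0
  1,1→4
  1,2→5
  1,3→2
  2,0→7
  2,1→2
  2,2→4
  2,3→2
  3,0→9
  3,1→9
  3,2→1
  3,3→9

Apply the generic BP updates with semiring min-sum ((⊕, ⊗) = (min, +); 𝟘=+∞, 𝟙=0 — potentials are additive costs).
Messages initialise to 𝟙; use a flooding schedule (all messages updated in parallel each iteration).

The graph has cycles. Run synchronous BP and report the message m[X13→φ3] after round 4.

message @ round 4 = [5, 1, 2, 2]

init: all messages = 𝟙 over 4 values
r1 m[φ0→X4] = [2, 1, 2, 3]
r1 m[φ0→X10] = [2, 6, 3, 1]
r1 m[φ1→X10] = [3, 0, 0, 0]
r1 m[φ1→X2] = [0, 1, 0, 0]
r1 m[φ2→X13] = [5, 0, 1, 1]
r1 m[φ2→X2] = [3, 0, 5, 3]
r1 m[φ3→X4] = [0, 0, 2, 1]
r1 m[φ3→X13] = [0, 1, 0, 1]
r1 m[X4→φ0] = [0, 0, 0, 0]
r1 m[X4→φ3] = [0, 0, 0, 0]
r1 m[X10→φ0] = [0, 0, 0, 0]
r1 m[X10→φ1] = [0, 0, 0, 0]
r1 m[X13→φ2] = [0, 0, 0, 0]
r1 m[X13→φ3] = [0, 0, 0, 0]
r1 m[X2→φ1] = [0, 0, 0, 0]
r1 m[X2→φ2] = [0, 0, 0, 0]
r2 m[φ0→X4] = [2, 1, 2, 3]
r2 m[φ0→X10] = [2, 6, 3, 1]
r2 m[φ1→X10] = [3, 0, 0, 0]
r2 m[φ1→X2] = [0, 1, 0, 0]
r2 m[φ2→X13] = [5, 0, 1, 1]
r2 m[φ2→X2] = [3, 0, 5, 3]
r2 m[φ3→X4] = [0, 0, 2, 1]
r2 m[φ3→X13] = [0, 1, 0, 1]
r2 m[X4→φ0] = [0, 0, 2, 1]
r2 m[X4→φ3] = [2, 1, 2, 3]
r2 m[X10→φ0] = [3, 0, 0, 0]
r2 m[X10→φ1] = [2, 6, 3, 1]
r2 m[X13→φ2] = [0, 1, 0, 1]
r2 m[X13→φ3] = [5, 0, 1, 1]
r2 m[X2→φ1] = [3, 0, 5, 3]
r2 m[X2→φ2] = [0, 1, 0, 0]
r3 m[φ0→X4] = [3, 1, 3, 3]
r3 m[φ0→X10] = [2, 6, 4, 1]
r3 m[φ1→X10] = [4, 3, 3, 1]
r3 m[φ1→X2] = [1, 2, 6, 6]
r3 m[φ2→X13] = [5, 1, 2, 2]
r3 m[φ2→X2] = [3, 1, 5, 4]
r3 m[φ3→X4] = [1, 3, 2, 2]
r3 m[φ3→X13] = [1, 3, 2, 3]
r3 m[X4→φ0] = [0, 0, 2, 1]
r3 m[X4→φ3] = [2, 1, 2, 3]
r3 m[X10→φ0] = [3, 0, 0, 0]
r3 m[X10→φ1] = [2, 6, 3, 1]
r3 m[X13→φ2] = [0, 1, 0, 1]
r3 m[X13→φ3] = [5, 0, 1, 1]
r3 m[X2→φ1] = [3, 0, 5, 3]
r3 m[X2→φ2] = [0, 1, 0, 0]
r4 m[φ0→X4] = [3, 1, 3, 3]
r4 m[φ0→X10] = [2, 6, 4, 1]
r4 m[φ1→X10] = [4, 3, 3, 1]
r4 m[φ1→X2] = [1, 2, 6, 6]
r4 m[φ2→X13] = [5, 1, 2, 2]
r4 m[φ2→X2] = [3, 1, 5, 4]
r4 m[φ3→X4] = [1, 3, 2, 2]
r4 m[φ3→X13] = [1, 3, 2, 3]
r4 m[X4→φ0] = [1, 3, 2, 2]
r4 m[X4→φ3] = [3, 1, 3, 3]
r4 m[X10→φ0] = [4, 3, 3, 1]
r4 m[X10→φ1] = [2, 6, 4, 1]
r4 m[X13→φ2] = [1, 3, 2, 3]
r4 m[X13→φ3] = [5, 1, 2, 2]
r4 m[X2→φ1] = [3, 1, 5, 4]
r4 m[X2→φ2] = [1, 2, 6, 6]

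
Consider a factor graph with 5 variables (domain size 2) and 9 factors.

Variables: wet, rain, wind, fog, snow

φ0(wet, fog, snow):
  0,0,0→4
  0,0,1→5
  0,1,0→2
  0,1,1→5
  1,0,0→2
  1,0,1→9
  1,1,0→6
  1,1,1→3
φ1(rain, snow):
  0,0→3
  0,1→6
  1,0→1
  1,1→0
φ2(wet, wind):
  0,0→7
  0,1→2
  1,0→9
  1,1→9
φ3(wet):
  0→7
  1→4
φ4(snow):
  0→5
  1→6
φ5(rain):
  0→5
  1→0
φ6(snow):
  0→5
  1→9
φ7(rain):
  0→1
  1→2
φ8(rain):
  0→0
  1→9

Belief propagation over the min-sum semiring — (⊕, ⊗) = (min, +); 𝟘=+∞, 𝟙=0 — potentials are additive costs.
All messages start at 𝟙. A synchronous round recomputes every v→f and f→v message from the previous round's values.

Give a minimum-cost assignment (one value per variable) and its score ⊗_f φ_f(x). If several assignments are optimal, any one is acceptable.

init: all messages = 𝟙 over 2 values
r1 m[φ0→wet] = [2, 2]
r1 m[φ0→fog] = [2, 2]
r1 m[φ0→snow] = [2, 3]
r1 m[φ1→rain] = [3, 0]
r1 m[φ1→snow] = [1, 0]
r1 m[φ2→wet] = [2, 9]
r1 m[φ2→wind] = [7, 2]
r1 m[φ3→wet] = [7, 4]
r1 m[φ4→snow] = [5, 6]
r1 m[φ5→rain] = [5, 0]
r1 m[φ6→snow] = [5, 9]
r1 m[φ7→rain] = [1, 2]
r1 m[φ8→rain] = [0, 9]
r1 m[wet→φ0] = [0, 0]
r1 m[wet→φ2] = [0, 0]
r1 m[wet→φ3] = [0, 0]
r1 m[rain→φ1] = [0, 0]
r1 m[rain→φ5] = [0, 0]
r1 m[rain→φ7] = [0, 0]
r1 m[rain→φ8] = [0, 0]
r1 m[wind→φ2] = [0, 0]
r1 m[fog→φ0] = [0, 0]
r1 m[snow→φ0] = [0, 0]
r1 m[snow→φ1] = [0, 0]
r1 m[snow→φ4] = [0, 0]
r1 m[snow→φ6] = [0, 0]
r2 m[φ0→wet] = [2, 2]
r2 m[φ0→fog] = [2, 2]
r2 m[φ0→snow] = [2, 3]
r2 m[φ1→rain] = [3, 0]
r2 m[φ1→snow] = [1, 0]
r2 m[φ2→wet] = [2, 9]
r2 m[φ2→wind] = [7, 2]
r2 m[φ3→wet] = [7, 4]
r2 m[φ4→snow] = [5, 6]
r2 m[φ5→rain] = [5, 0]
r2 m[φ6→snow] = [5, 9]
r2 m[φ7→rain] = [1, 2]
r2 m[φ8→rain] = [0, 9]
r2 m[wet→φ0] = [9, 13]
r2 m[wet→φ2] = [9, 6]
r2 m[wet→φ3] = [4, 11]
r2 m[rain→φ1] = [6, 11]
r2 m[rain→φ5] = [4, 11]
r2 m[rain→φ7] = [8, 9]
r2 m[rain→φ8] = [9, 2]
r2 m[wind→φ2] = [0, 0]
r2 m[fog→φ0] = [0, 0]
r2 m[snow→φ0] = [11, 15]
r2 m[snow→φ1] = [12, 18]
r2 m[snow→φ4] = [8, 12]
r2 m[snow→φ6] = [8, 9]
r3 m[φ0→wet] = [13, 13]
r3 m[φ0→fog] = [24, 22]
r3 m[φ0→snow] = [11, 14]
r3 m[φ1→rain] = [15, 13]
r3 m[φ1→snow] = [9, 11]
r3 m[φ2→wet] = [2, 9]
r3 m[φ2→wind] = [15, 11]
r3 m[φ3→wet] = [7, 4]
r3 m[φ4→snow] = [5, 6]
r3 m[φ5→rain] = [5, 0]
r3 m[φ6→snow] = [5, 9]
r3 m[φ7→rain] = [1, 2]
r3 m[φ8→rain] = [0, 9]
r3 m[wet→φ0] = [9, 13]
r3 m[wet→φ2] = [9, 6]
r3 m[wet→φ3] = [4, 11]
r3 m[rain→φ1] = [6, 11]
r3 m[rain→φ5] = [4, 11]
r3 m[rain→φ7] = [8, 9]
r3 m[rain→φ8] = [9, 2]
r3 m[wind→φ2] = [0, 0]
r3 m[fog→φ0] = [0, 0]
r3 m[snow→φ0] = [11, 15]
r3 m[snow→φ1] = [12, 18]
r3 m[snow→φ4] = [8, 12]
r3 m[snow→φ6] = [8, 9]
r4 m[φ0→wet] = [13, 13]
r4 m[φ0→fog] = [24, 22]
r4 m[φ0→snow] = [11, 14]
r4 m[φ1→rain] = [15, 13]
r4 m[φ1→snow] = [9, 11]
r4 m[φ2→wet] = [2, 9]
r4 m[φ2→wind] = [15, 11]
r4 m[φ3→wet] = [7, 4]
r4 m[φ4→snow] = [5, 6]
r4 m[φ5→rain] = [5, 0]
r4 m[φ6→snow] = [5, 9]
r4 m[φ7→rain] = [1, 2]
r4 m[φ8→rain] = [0, 9]
r4 m[wet→φ0] = [9, 13]
r4 m[wet→φ2] = [20, 17]
r4 m[wet→φ3] = [15, 22]
r4 m[rain→φ1] = [6, 11]
r4 m[rain→φ5] = [16, 24]
r4 m[rain→φ7] = [20, 22]
r4 m[rain→φ8] = [21, 15]
r4 m[wind→φ2] = [0, 0]
r4 m[fog→φ0] = [0, 0]
r4 m[snow→φ0] = [19, 26]
r4 m[snow→φ1] = [21, 29]
r4 m[snow→φ4] = [25, 34]
r4 m[snow→φ6] = [25, 31]
r5 m[φ0→wet] = [21, 21]
r5 m[φ0→fog] = [32, 30]
r5 m[φ0→snow] = [11, 14]
r5 m[φ1→rain] = [24, 22]
r5 m[φ1→snow] = [9, 11]
r5 m[φ2→wet] = [2, 9]
r5 m[φ2→wind] = [26, 22]
r5 m[φ3→wet] = [7, 4]
r5 m[φ4→snow] = [5, 6]
r5 m[φ5→rain] = [5, 0]
r5 m[φ6→snow] = [5, 9]
r5 m[φ7→rain] = [1, 2]
r5 m[φ8→rain] = [0, 9]
r5 m[wet→φ0] = [9, 13]
r5 m[wet→φ2] = [20, 17]
r5 m[wet→φ3] = [15, 22]
r5 m[rain→φ1] = [6, 11]
r5 m[rain→φ5] = [16, 24]
r5 m[rain→φ7] = [20, 22]
r5 m[rain→φ8] = [21, 15]
r5 m[wind→φ2] = [0, 0]
r5 m[fog→φ0] = [0, 0]
r5 m[snow→φ0] = [19, 26]
r5 m[snow→φ1] = [21, 29]
r5 m[snow→φ4] = [25, 34]
r5 m[snow→φ6] = [25, 31]
r6 m[φ0→wet] = [21, 21]
r6 m[φ0→fog] = [32, 30]
r6 m[φ0→snow] = [11, 14]
r6 m[φ1→rain] = [24, 22]
r6 m[φ1→snow] = [9, 11]
r6 m[φ2→wet] = [2, 9]
r6 m[φ2→wind] = [26, 22]
r6 m[φ3→wet] = [7, 4]
r6 m[φ4→snow] = [5, 6]
r6 m[φ5→rain] = [5, 0]
r6 m[φ6→snow] = [5, 9]
r6 m[φ7→rain] = [1, 2]
r6 m[φ8→rain] = [0, 9]
r6 m[wet→φ0] = [9, 13]
r6 m[wet→φ2] = [28, 25]
r6 m[wet→φ3] = [23, 30]
r6 m[rain→φ1] = [6, 11]
r6 m[rain→φ5] = [25, 33]
r6 m[rain→φ7] = [29, 31]
r6 m[rain→φ8] = [30, 24]
r6 m[wind→φ2] = [0, 0]
r6 m[fog→φ0] = [0, 0]
r6 m[snow→φ0] = [19, 26]
r6 m[snow→φ1] = [21, 29]
r6 m[snow→φ4] = [25, 34]
r6 m[snow→φ6] = [25, 31]
r7 m[φ0→wet] = [21, 21]
r7 m[φ0→fog] = [32, 30]
r7 m[φ0→snow] = [11, 14]
r7 m[φ1→rain] = [24, 22]
r7 m[φ1→snow] = [9, 11]
r7 m[φ2→wet] = [2, 9]
r7 m[φ2→wind] = [34, 30]
r7 m[φ3→wet] = [7, 4]
r7 m[φ4→snow] = [5, 6]
r7 m[φ5→rain] = [5, 0]
r7 m[φ6→snow] = [5, 9]
r7 m[φ7→rain] = [1, 2]
r7 m[φ8→rain] = [0, 9]
r7 m[wet→φ0] = [9, 13]
r7 m[wet→φ2] = [28, 25]
r7 m[wet→φ3] = [23, 30]
r7 m[rain→φ1] = [6, 11]
r7 m[rain→φ5] = [25, 33]
r7 m[rain→φ7] = [29, 31]
r7 m[rain→φ8] = [30, 24]
r7 m[wind→φ2] = [0, 0]
r7 m[fog→φ0] = [0, 0]
r7 m[snow→φ0] = [19, 26]
r7 m[snow→φ1] = [21, 29]
r7 m[snow→φ4] = [25, 34]
r7 m[snow→φ6] = [25, 31]
r8 m[φ0→wet] = [21, 21]
r8 m[φ0→fog] = [32, 30]
r8 m[φ0→snow] = [11, 14]
r8 m[φ1→rain] = [24, 22]
r8 m[φ1→snow] = [9, 11]
r8 m[φ2→wet] = [2, 9]
r8 m[φ2→wind] = [34, 30]
r8 m[φ3→wet] = [7, 4]
r8 m[φ4→snow] = [5, 6]
r8 m[φ5→rain] = [5, 0]
r8 m[φ6→snow] = [5, 9]
r8 m[φ7→rain] = [1, 2]
r8 m[φ8→rain] = [0, 9]
r8 m[wet→φ0] = [9, 13]
r8 m[wet→φ2] = [28, 25]
r8 m[wet→φ3] = [23, 30]
r8 m[rain→φ1] = [6, 11]
r8 m[rain→φ5] = [25, 33]
r8 m[rain→φ7] = [29, 31]
r8 m[rain→φ8] = [30, 24]
r8 m[wind→φ2] = [0, 0]
r8 m[fog→φ0] = [0, 0]
r8 m[snow→φ0] = [19, 26]
r8 m[snow→φ1] = [21, 29]
r8 m[snow→φ4] = [25, 34]
r8 m[snow→φ6] = [25, 31]
fixed point reached at round 8
traceback from wet: (wet=0, rain=0, wind=1, fog=1, snow=0), score=30

assignment: (wet=0, rain=0, wind=1, fog=1, snow=0); score = 30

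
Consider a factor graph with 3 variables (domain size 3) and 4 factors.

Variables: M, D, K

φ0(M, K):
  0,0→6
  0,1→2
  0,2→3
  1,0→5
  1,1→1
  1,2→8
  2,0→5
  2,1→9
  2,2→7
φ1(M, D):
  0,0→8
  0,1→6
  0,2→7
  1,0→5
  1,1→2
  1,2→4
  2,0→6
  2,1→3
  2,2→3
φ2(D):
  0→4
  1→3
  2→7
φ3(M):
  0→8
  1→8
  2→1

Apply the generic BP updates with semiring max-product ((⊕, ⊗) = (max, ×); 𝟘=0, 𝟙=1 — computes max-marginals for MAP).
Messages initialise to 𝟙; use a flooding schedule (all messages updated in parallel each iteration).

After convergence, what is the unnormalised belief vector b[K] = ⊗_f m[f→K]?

init: all messages = 𝟙 over 3 values
r1 m[φ0→M] = [6, 8, 9]
r1 m[φ0→K] = [6, 9, 8]
r1 m[φ1→M] = [8, 5, 6]
r1 m[φ1→D] = [8, 6, 7]
r1 m[φ2→D] = [4, 3, 7]
r1 m[φ3→M] = [8, 8, 1]
r1 m[M→φ0] = [1, 1, 1]
r1 m[M→φ1] = [1, 1, 1]
r1 m[M→φ3] = [1, 1, 1]
r1 m[D→φ1] = [1, 1, 1]
r1 m[D→φ2] = [1, 1, 1]
r1 m[K→φ0] = [1, 1, 1]
r2 m[φ0→M] = [6, 8, 9]
r2 m[φ0→K] = [6, 9, 8]
r2 m[φ1→M] = [8, 5, 6]
r2 m[φ1→D] = [8, 6, 7]
r2 m[φ2→D] = [4, 3, 7]
r2 m[φ3→M] = [8, 8, 1]
r2 m[M→φ0] = [64, 40, 6]
r2 m[M→φ1] = [48, 64, 9]
r2 m[M→φ3] = [48, 40, 54]
r2 m[D→φ1] = [4, 3, 7]
r2 m[D→φ2] = [8, 6, 7]
r2 m[K→φ0] = [1, 1, 1]
r3 m[φ0→M] = [6, 8, 9]
r3 m[φ0→K] = [384, 128, 320]
r3 m[φ1→M] = [49, 28, 24]
r3 m[φ1→D] = [384, 288, 336]
r3 m[φ2→D] = [4, 3, 7]
r3 m[φ3→M] = [8, 8, 1]
r3 m[M→φ0] = [64, 40, 6]
r3 m[M→φ1] = [48, 64, 9]
r3 m[M→φ3] = [48, 40, 54]
r3 m[D→φ1] = [4, 3, 7]
r3 m[D→φ2] = [8, 6, 7]
r3 m[K→φ0] = [1, 1, 1]
r4 m[φ0→M] = [6, 8, 9]
r4 m[φ0→K] = [384, 128, 320]
r4 m[φ1→M] = [49, 28, 24]
r4 m[φ1→D] = [384, 288, 336]
r4 m[φ2→D] = [4, 3, 7]
r4 m[φ3→M] = [8, 8, 1]
r4 m[M→φ0] = [392, 224, 24]
r4 m[M→φ1] = [48, 64, 9]
r4 m[M→φ3] = [294, 224, 216]
r4 m[D→φ1] = [4, 3, 7]
r4 m[D→φ2] = [384, 288, 336]
r4 m[K→φ0] = [1, 1, 1]
r5 m[φ0→M] = [6, 8, 9]
r5 m[φ0→K] = [2352, 784, 1792]
r5 m[φ1→M] = [49, 28, 24]
r5 m[φ1→D] = [384, 288, 336]
r5 m[φ2→D] = [4, 3, 7]
r5 m[φ3→M] = [8, 8, 1]
r5 m[M→φ0] = [392, 224, 24]
r5 m[M→φ1] = [48, 64, 9]
r5 m[M→φ3] = [294, 224, 216]
r5 m[D→φ1] = [4, 3, 7]
r5 m[D→φ2] = [384, 288, 336]
r5 m[K→φ0] = [1, 1, 1]
r6 m[φ0→M] = [6, 8, 9]
r6 m[φ0→K] = [2352, 784, 1792]
r6 m[φ1→M] = [49, 28, 24]
r6 m[φ1→D] = [384, 288, 336]
r6 m[φ2→D] = [4, 3, 7]
r6 m[φ3→M] = [8, 8, 1]
r6 m[M→φ0] = [392, 224, 24]
r6 m[M→φ1] = [48, 64, 9]
r6 m[M→φ3] = [294, 224, 216]
r6 m[D→φ1] = [4, 3, 7]
r6 m[D→φ2] = [384, 288, 336]
r6 m[K→φ0] = [1, 1, 1]
fixed point reached at round 6
b[K] = ⊗ incoming = [2352, 784, 1792]

b[K] = [2352, 784, 1792]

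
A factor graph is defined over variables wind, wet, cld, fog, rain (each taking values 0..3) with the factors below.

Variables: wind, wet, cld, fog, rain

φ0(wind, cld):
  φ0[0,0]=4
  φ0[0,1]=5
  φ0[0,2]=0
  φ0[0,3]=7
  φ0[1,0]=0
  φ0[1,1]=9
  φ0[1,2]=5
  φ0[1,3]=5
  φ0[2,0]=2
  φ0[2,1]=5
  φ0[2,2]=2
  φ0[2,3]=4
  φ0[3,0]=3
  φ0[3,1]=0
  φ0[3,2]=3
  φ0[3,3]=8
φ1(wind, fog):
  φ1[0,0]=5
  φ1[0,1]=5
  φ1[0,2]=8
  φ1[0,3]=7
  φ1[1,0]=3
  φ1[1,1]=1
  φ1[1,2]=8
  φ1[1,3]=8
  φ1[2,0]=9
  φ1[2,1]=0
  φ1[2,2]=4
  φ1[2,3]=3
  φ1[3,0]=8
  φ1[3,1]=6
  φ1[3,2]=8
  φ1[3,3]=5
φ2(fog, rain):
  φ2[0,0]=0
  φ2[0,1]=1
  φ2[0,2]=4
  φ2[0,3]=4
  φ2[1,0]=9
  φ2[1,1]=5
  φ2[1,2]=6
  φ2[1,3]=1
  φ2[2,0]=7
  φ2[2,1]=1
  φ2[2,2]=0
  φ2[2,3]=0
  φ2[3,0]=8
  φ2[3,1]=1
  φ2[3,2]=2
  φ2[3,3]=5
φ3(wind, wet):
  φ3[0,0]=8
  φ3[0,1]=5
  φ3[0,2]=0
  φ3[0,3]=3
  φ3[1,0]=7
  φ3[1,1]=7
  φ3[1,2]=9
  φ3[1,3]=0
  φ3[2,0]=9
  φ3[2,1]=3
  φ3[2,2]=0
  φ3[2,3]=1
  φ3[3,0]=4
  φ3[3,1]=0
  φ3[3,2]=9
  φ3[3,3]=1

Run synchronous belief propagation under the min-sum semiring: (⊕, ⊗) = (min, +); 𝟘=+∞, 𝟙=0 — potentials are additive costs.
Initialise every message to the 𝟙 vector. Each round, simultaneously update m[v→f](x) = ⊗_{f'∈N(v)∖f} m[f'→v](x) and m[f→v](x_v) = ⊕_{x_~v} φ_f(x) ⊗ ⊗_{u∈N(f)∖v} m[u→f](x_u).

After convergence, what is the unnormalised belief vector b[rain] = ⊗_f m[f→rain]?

init: all messages = 𝟙 over 4 values
r1 m[φ0→wind] = [0, 0, 2, 0]
r1 m[φ0→cld] = [0, 0, 0, 4]
r1 m[φ1→wind] = [5, 1, 0, 5]
r1 m[φ1→fog] = [3, 0, 4, 3]
r1 m[φ2→fog] = [0, 1, 0, 1]
r1 m[φ2→rain] = [0, 1, 0, 0]
r1 m[φ3→wind] = [0, 0, 0, 0]
r1 m[φ3→wet] = [4, 0, 0, 0]
r1 m[wind→φ0] = [0, 0, 0, 0]
r1 m[wind→φ1] = [0, 0, 0, 0]
r1 m[wind→φ3] = [0, 0, 0, 0]
r1 m[wet→φ3] = [0, 0, 0, 0]
r1 m[cld→φ0] = [0, 0, 0, 0]
r1 m[fog→φ1] = [0, 0, 0, 0]
r1 m[fog→φ2] = [0, 0, 0, 0]
r1 m[rain→φ2] = [0, 0, 0, 0]
r2 m[φ0→wind] = [0, 0, 2, 0]
r2 m[φ0→cld] = [0, 0, 0, 4]
r2 m[φ1→wind] = [5, 1, 0, 5]
r2 m[φ1→fog] = [3, 0, 4, 3]
r2 m[φ2→fog] = [0, 1, 0, 1]
r2 m[φ2→rain] = [0, 1, 0, 0]
r2 m[φ3→wind] = [0, 0, 0, 0]
r2 m[φ3→wet] = [4, 0, 0, 0]
r2 m[wind→φ0] = [5, 1, 0, 5]
r2 m[wind→φ1] = [0, 0, 2, 0]
r2 m[wind→φ3] = [5, 1, 2, 5]
r2 m[wet→φ3] = [0, 0, 0, 0]
r2 m[cld→φ0] = [0, 0, 0, 0]
r2 m[fog→φ1] = [0, 1, 0, 1]
r2 m[fog→φ2] = [3, 0, 4, 3]
r2 m[rain→φ2] = [0, 0, 0, 0]
r3 m[φ0→wind] = [0, 0, 2, 0]
r3 m[φ0→cld] = [1, 5, 2, 4]
r3 m[φ1→wind] = [5, 2, 1, 6]
r3 m[φ1→fog] = [3, 1, 6, 5]
r3 m[φ2→fog] = [0, 1, 0, 1]
r3 m[φ2→rain] = [3, 4, 4, 1]
r3 m[φ3→wind] = [0, 0, 0, 0]
r3 m[φ3→wet] = [8, 5, 2, 1]
r3 m[wind→φ0] = [5, 1, 0, 5]
r3 m[wind→φ1] = [0, 0, 2, 0]
r3 m[wind→φ3] = [5, 1, 2, 5]
r3 m[wet→φ3] = [0, 0, 0, 0]
r3 m[cld→φ0] = [0, 0, 0, 0]
r3 m[fog→φ1] = [0, 1, 0, 1]
r3 m[fog→φ2] = [3, 0, 4, 3]
r3 m[rain→φ2] = [0, 0, 0, 0]
r4 m[φ0→wind] = [0, 0, 2, 0]
r4 m[φ0→cld] = [1, 5, 2, 4]
r4 m[φ1→wind] = [5, 2, 1, 6]
r4 m[φ1→fog] = [3, 1, 6, 5]
r4 m[φ2→fog] = [0, 1, 0, 1]
r4 m[φ2→rain] = [3, 4, 4, 1]
r4 m[φ3→wind] = [0, 0, 0, 0]
r4 m[φ3→wet] = [8, 5, 2, 1]
r4 m[wind→φ0] = [5, 2, 1, 6]
r4 m[wind→φ1] = [0, 0, 2, 0]
r4 m[wind→φ3] = [5, 2, 3, 6]
r4 m[wet→φ3] = [0, 0, 0, 0]
r4 m[cld→φ0] = [0, 0, 0, 0]
r4 m[fog→φ1] = [0, 1, 0, 1]
r4 m[fog→φ2] = [3, 1, 6, 5]
r4 m[rain→φ2] = [0, 0, 0, 0]
r5 m[φ0→wind] = [0, 0, 2, 0]
r5 m[φ0→cld] = [2, 6, 3, 5]
r5 m[φ1→wind] = [5, 2, 1, 6]
r5 m[φ1→fog] = [3, 1, 6, 5]
r5 m[φ2→fog] = [0, 1, 0, 1]
r5 m[φ2→rain] = [3, 4, 6, 2]
r5 m[φ3→wind] = [0, 0, 0, 0]
r5 m[φ3→wet] = [9, 6, 3, 2]
r5 m[wind→φ0] = [5, 2, 1, 6]
r5 m[wind→φ1] = [0, 0, 2, 0]
r5 m[wind→φ3] = [5, 2, 3, 6]
r5 m[wet→φ3] = [0, 0, 0, 0]
r5 m[cld→φ0] = [0, 0, 0, 0]
r5 m[fog→φ1] = [0, 1, 0, 1]
r5 m[fog→φ2] = [3, 1, 6, 5]
r5 m[rain→φ2] = [0, 0, 0, 0]
r6 m[φ0→wind] = [0, 0, 2, 0]
r6 m[φ0→cld] = [2, 6, 3, 5]
r6 m[φ1→wind] = [5, 2, 1, 6]
r6 m[φ1→fog] = [3, 1, 6, 5]
r6 m[φ2→fog] = [0, 1, 0, 1]
r6 m[φ2→rain] = [3, 4, 6, 2]
r6 m[φ3→wind] = [0, 0, 0, 0]
r6 m[φ3→wet] = [9, 6, 3, 2]
r6 m[wind→φ0] = [5, 2, 1, 6]
r6 m[wind→φ1] = [0, 0, 2, 0]
r6 m[wind→φ3] = [5, 2, 3, 6]
r6 m[wet→φ3] = [0, 0, 0, 0]
r6 m[cld→φ0] = [0, 0, 0, 0]
r6 m[fog→φ1] = [0, 1, 0, 1]
r6 m[fog→φ2] = [3, 1, 6, 5]
r6 m[rain→φ2] = [0, 0, 0, 0]
fixed point reached at round 6
b[rain] = ⊗ incoming = [3, 4, 6, 2]

b[rain] = [3, 4, 6, 2]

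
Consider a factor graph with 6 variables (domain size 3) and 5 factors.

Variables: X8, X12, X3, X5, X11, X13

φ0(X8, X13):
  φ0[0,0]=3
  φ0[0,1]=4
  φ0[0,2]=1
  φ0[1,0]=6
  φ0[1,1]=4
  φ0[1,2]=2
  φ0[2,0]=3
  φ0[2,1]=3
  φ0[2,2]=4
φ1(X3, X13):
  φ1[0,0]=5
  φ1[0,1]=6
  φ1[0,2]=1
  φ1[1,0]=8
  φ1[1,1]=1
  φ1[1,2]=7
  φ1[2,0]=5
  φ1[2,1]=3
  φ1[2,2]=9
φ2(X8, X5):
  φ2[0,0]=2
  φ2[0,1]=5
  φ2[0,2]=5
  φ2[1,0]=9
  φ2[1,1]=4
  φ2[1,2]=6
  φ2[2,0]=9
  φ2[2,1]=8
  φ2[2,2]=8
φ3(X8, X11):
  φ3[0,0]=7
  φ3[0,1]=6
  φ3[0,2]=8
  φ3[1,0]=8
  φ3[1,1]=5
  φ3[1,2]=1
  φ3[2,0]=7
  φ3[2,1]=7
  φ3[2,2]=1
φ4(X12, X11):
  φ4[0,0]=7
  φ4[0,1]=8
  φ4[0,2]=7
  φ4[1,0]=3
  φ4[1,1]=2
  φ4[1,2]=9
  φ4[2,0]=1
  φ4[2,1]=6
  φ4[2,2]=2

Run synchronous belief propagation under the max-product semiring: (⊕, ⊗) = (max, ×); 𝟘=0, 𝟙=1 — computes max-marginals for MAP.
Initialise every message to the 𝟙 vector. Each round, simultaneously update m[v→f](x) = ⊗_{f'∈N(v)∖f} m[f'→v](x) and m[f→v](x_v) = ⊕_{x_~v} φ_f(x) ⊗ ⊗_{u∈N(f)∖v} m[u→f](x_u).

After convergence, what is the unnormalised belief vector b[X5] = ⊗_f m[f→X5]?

b[X5] = [24192, 16128, 16128]

init: all messages = 𝟙 over 3 values
r1 m[φ0→X8] = [4, 6, 4]
r1 m[φ0→X13] = [6, 4, 4]
r1 m[φ1→X3] = [6, 8, 9]
r1 m[φ1→X13] = [8, 6, 9]
r1 m[φ2→X8] = [5, 9, 9]
r1 m[φ2→X5] = [9, 8, 8]
r1 m[φ3→X8] = [8, 8, 7]
r1 m[φ3→X11] = [8, 7, 8]
r1 m[φ4→X12] = [8, 9, 6]
r1 m[φ4→X11] = [7, 8, 9]
r1 m[X8→φ0] = [1, 1, 1]
r1 m[X8→φ2] = [1, 1, 1]
r1 m[X8→φ3] = [1, 1, 1]
r1 m[X12→φ4] = [1, 1, 1]
r1 m[X3→φ1] = [1, 1, 1]
r1 m[X5→φ2] = [1, 1, 1]
r1 m[X11→φ3] = [1, 1, 1]
r1 m[X11→φ4] = [1, 1, 1]
r1 m[X13→φ0] = [1, 1, 1]
r1 m[X13→φ1] = [1, 1, 1]
r2 m[φ0→X8] = [4, 6, 4]
r2 m[φ0→X13] = [6, 4, 4]
r2 m[φ1→X3] = [6, 8, 9]
r2 m[φ1→X13] = [8, 6, 9]
r2 m[φ2→X8] = [5, 9, 9]
r2 m[φ2→X5] = [9, 8, 8]
r2 m[φ3→X8] = [8, 8, 7]
r2 m[φ3→X11] = [8, 7, 8]
r2 m[φ4→X12] = [8, 9, 6]
r2 m[φ4→X11] = [7, 8, 9]
r2 m[X8→φ0] = [40, 72, 63]
r2 m[X8→φ2] = [32, 48, 28]
r2 m[X8→φ3] = [20, 54, 36]
r2 m[X12→φ4] = [1, 1, 1]
r2 m[X3→φ1] = [1, 1, 1]
r2 m[X5→φ2] = [1, 1, 1]
r2 m[X11→φ3] = [7, 8, 9]
r2 m[X11→φ4] = [8, 7, 8]
r2 m[X13→φ0] = [8, 6, 9]
r2 m[X13→φ1] = [6, 4, 4]
r3 m[φ0→X8] = [24, 48, 36]
r3 m[φ0→X13] = [432, 288, 252]
r3 m[φ1→X3] = [30, 48, 36]
r3 m[φ1→X13] = [8, 6, 9]
r3 m[φ2→X8] = [5, 9, 9]
r3 m[φ2→X5] = [432, 224, 288]
r3 m[φ3→X8] = [72, 56, 56]
r3 m[φ3→X11] = [432, 270, 160]
r3 m[φ4→X12] = [56, 72, 42]
r3 m[φ4→X11] = [7, 8, 9]
r3 m[X8→φ0] = [40, 72, 63]
r3 m[X8→φ2] = [32, 48, 28]
r3 m[X8→φ3] = [20, 54, 36]
r3 m[X12→φ4] = [1, 1, 1]
r3 m[X3→φ1] = [1, 1, 1]
r3 m[X5→φ2] = [1, 1, 1]
r3 m[X11→φ3] = [7, 8, 9]
r3 m[X11→φ4] = [8, 7, 8]
r3 m[X13→φ0] = [8, 6, 9]
r3 m[X13→φ1] = [6, 4, 4]
r4 m[φ0→X8] = [24, 48, 36]
r4 m[φ0→X13] = [432, 288, 252]
r4 m[φ1→X3] = [30, 48, 36]
r4 m[φ1→X13] = [8, 6, 9]
r4 m[φ2→X8] = [5, 9, 9]
r4 m[φ2→X5] = [432, 224, 288]
r4 m[φ3→X8] = [72, 56, 56]
r4 m[φ3→X11] = [432, 270, 160]
r4 m[φ4→X12] = [56, 72, 42]
r4 m[φ4→X11] = [7, 8, 9]
r4 m[X8→φ0] = [360, 504, 504]
r4 m[X8→φ2] = [1728, 2688, 2016]
r4 m[X8→φ3] = [120, 432, 324]
r4 m[X12→φ4] = [1, 1, 1]
r4 m[X3→φ1] = [1, 1, 1]
r4 m[X5→φ2] = [1, 1, 1]
r4 m[X11→φ3] = [7, 8, 9]
r4 m[X11→φ4] = [432, 270, 160]
r4 m[X13→φ0] = [8, 6, 9]
r4 m[X13→φ1] = [432, 288, 252]
r5 m[φ0→X8] = [24, 48, 36]
r5 m[φ0→X13] = [3024, 2016, 2016]
r5 m[φ1→X3] = [2160, 3456, 2268]
r5 m[φ1→X13] = [8, 6, 9]
r5 m[φ2→X8] = [5, 9, 9]
r5 m[φ2→X5] = [24192, 16128, 16128]
r5 m[φ3→X8] = [72, 56, 56]
r5 m[φ3→X11] = [3456, 2268, 960]
r5 m[φ4→X12] = [3024, 1440, 1620]
r5 m[φ4→X11] = [7, 8, 9]
r5 m[X8→φ0] = [360, 504, 504]
r5 m[X8→φ2] = [1728, 2688, 2016]
r5 m[X8→φ3] = [120, 432, 324]
r5 m[X12→φ4] = [1, 1, 1]
r5 m[X3→φ1] = [1, 1, 1]
r5 m[X5→φ2] = [1, 1, 1]
r5 m[X11→φ3] = [7, 8, 9]
r5 m[X11→φ4] = [432, 270, 160]
r5 m[X13→φ0] = [8, 6, 9]
r5 m[X13→φ1] = [432, 288, 252]
r6 m[φ0→X8] = [24, 48, 36]
r6 m[φ0→X13] = [3024, 2016, 2016]
r6 m[φ1→X3] = [2160, 3456, 2268]
r6 m[φ1→X13] = [8, 6, 9]
r6 m[φ2→X8] = [5, 9, 9]
r6 m[φ2→X5] = [24192, 16128, 16128]
r6 m[φ3→X8] = [72, 56, 56]
r6 m[φ3→X11] = [3456, 2268, 960]
r6 m[φ4→X12] = [3024, 1440, 1620]
r6 m[φ4→X11] = [7, 8, 9]
r6 m[X8→φ0] = [360, 504, 504]
r6 m[X8→φ2] = [1728, 2688, 2016]
r6 m[X8→φ3] = [120, 432, 324]
r6 m[X12→φ4] = [1, 1, 1]
r6 m[X3→φ1] = [1, 1, 1]
r6 m[X5→φ2] = [1, 1, 1]
r6 m[X11→φ3] = [7, 8, 9]
r6 m[X11→φ4] = [3456, 2268, 960]
r6 m[X13→φ0] = [8, 6, 9]
r6 m[X13→φ1] = [3024, 2016, 2016]
r7 m[φ0→X8] = [24, 48, 36]
r7 m[φ0→X13] = [3024, 2016, 2016]
r7 m[φ1→X3] = [15120, 24192, 18144]
r7 m[φ1→X13] = [8, 6, 9]
r7 m[φ2→X8] = [5, 9, 9]
r7 m[φ2→X5] = [24192, 16128, 16128]
r7 m[φ3→X8] = [72, 56, 56]
r7 m[φ3→X11] = [3456, 2268, 960]
r7 m[φ4→X12] = [24192, 10368, 13608]
r7 m[φ4→X11] = [7, 8, 9]
r7 m[X8→φ0] = [360, 504, 504]
r7 m[X8→φ2] = [1728, 2688, 2016]
r7 m[X8→φ3] = [120, 432, 324]
r7 m[X12→φ4] = [1, 1, 1]
r7 m[X3→φ1] = [1, 1, 1]
r7 m[X5→φ2] = [1, 1, 1]
r7 m[X11→φ3] = [7, 8, 9]
r7 m[X11→φ4] = [3456, 2268, 960]
r7 m[X13→φ0] = [8, 6, 9]
r7 m[X13→φ1] = [3024, 2016, 2016]
r8 m[φ0→X8] = [24, 48, 36]
r8 m[φ0→X13] = [3024, 2016, 2016]
r8 m[φ1→X3] = [15120, 24192, 18144]
r8 m[φ1→X13] = [8, 6, 9]
r8 m[φ2→X8] = [5, 9, 9]
r8 m[φ2→X5] = [24192, 16128, 16128]
r8 m[φ3→X8] = [72, 56, 56]
r8 m[φ3→X11] = [3456, 2268, 960]
r8 m[φ4→X12] = [24192, 10368, 13608]
r8 m[φ4→X11] = [7, 8, 9]
r8 m[X8→φ0] = [360, 504, 504]
r8 m[X8→φ2] = [1728, 2688, 2016]
r8 m[X8→φ3] = [120, 432, 324]
r8 m[X12→φ4] = [1, 1, 1]
r8 m[X3→φ1] = [1, 1, 1]
r8 m[X5→φ2] = [1, 1, 1]
r8 m[X11→φ3] = [7, 8, 9]
r8 m[X11→φ4] = [3456, 2268, 960]
r8 m[X13→φ0] = [8, 6, 9]
r8 m[X13→φ1] = [3024, 2016, 2016]
fixed point reached at round 8
b[X5] = ⊗ incoming = [24192, 16128, 16128]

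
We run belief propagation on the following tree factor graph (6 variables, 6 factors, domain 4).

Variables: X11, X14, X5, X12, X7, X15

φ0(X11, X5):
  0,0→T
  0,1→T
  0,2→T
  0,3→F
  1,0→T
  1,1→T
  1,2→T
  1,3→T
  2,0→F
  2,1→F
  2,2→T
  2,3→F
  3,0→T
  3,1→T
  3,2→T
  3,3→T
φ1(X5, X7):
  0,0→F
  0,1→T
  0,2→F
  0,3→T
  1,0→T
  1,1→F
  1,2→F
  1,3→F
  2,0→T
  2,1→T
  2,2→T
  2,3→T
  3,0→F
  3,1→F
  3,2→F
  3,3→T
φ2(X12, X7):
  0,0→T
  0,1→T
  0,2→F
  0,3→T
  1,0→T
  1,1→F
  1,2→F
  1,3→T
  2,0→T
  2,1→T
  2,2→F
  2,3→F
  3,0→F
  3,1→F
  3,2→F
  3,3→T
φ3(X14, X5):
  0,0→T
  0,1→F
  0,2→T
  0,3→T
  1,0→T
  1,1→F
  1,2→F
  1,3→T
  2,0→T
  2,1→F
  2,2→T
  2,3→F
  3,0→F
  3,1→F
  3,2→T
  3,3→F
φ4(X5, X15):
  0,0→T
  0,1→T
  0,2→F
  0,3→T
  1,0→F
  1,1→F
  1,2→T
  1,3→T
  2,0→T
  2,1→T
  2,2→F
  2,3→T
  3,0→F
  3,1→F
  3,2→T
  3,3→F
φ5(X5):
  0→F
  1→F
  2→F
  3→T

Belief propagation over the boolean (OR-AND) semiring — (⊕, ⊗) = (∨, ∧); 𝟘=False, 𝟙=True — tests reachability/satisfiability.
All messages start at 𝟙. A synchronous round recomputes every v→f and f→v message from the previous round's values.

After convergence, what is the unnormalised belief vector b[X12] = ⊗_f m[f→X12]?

b[X12] = [T, T, F, T]

init: all messages = 𝟙 over 4 values
r1 m[φ0→X11] = [T, T, T, T]
r1 m[φ0→X5] = [T, T, T, T]
r1 m[φ1→X5] = [T, T, T, T]
r1 m[φ1→X7] = [T, T, T, T]
r1 m[φ2→X12] = [T, T, T, T]
r1 m[φ2→X7] = [T, T, F, T]
r1 m[φ3→X14] = [T, T, T, T]
r1 m[φ3→X5] = [T, F, T, T]
r1 m[φ4→X5] = [T, T, T, T]
r1 m[φ4→X15] = [T, T, T, T]
r1 m[φ5→X5] = [F, F, F, T]
r1 m[X11→φ0] = [T, T, T, T]
r1 m[X14→φ3] = [T, T, T, T]
r1 m[X5→φ0] = [T, T, T, T]
r1 m[X5→φ1] = [T, T, T, T]
r1 m[X5→φ3] = [T, T, T, T]
r1 m[X5→φ4] = [T, T, T, T]
r1 m[X5→φ5] = [T, T, T, T]
r1 m[X12→φ2] = [T, T, T, T]
r1 m[X7→φ1] = [T, T, T, T]
r1 m[X7→φ2] = [T, T, T, T]
r1 m[X15→φ4] = [T, T, T, T]
r2 m[φ0→X11] = [T, T, T, T]
r2 m[φ0→X5] = [T, T, T, T]
r2 m[φ1→X5] = [T, T, T, T]
r2 m[φ1→X7] = [T, T, T, T]
r2 m[φ2→X12] = [T, T, T, T]
r2 m[φ2→X7] = [T, T, F, T]
r2 m[φ3→X14] = [T, T, T, T]
r2 m[φ3→X5] = [T, F, T, T]
r2 m[φ4→X5] = [T, T, T, T]
r2 m[φ4→X15] = [T, T, T, T]
r2 m[φ5→X5] = [F, F, F, T]
r2 m[X11→φ0] = [T, T, T, T]
r2 m[X14→φ3] = [T, T, T, T]
r2 m[X5→φ0] = [F, F, F, T]
r2 m[X5→φ1] = [F, F, F, T]
r2 m[X5→φ3] = [F, F, F, T]
r2 m[X5→φ4] = [F, F, F, T]
r2 m[X5→φ5] = [T, F, T, T]
r2 m[X12→φ2] = [T, T, T, T]
r2 m[X7→φ1] = [T, T, F, T]
r2 m[X7→φ2] = [T, T, T, T]
r2 m[X15→φ4] = [T, T, T, T]
r3 m[φ0→X11] = [F, T, F, T]
r3 m[φ0→X5] = [T, T, T, T]
r3 m[φ1→X5] = [T, T, T, T]
r3 m[φ1→X7] = [F, F, F, T]
r3 m[φ2→X12] = [T, T, T, T]
r3 m[φ2→X7] = [T, T, F, T]
r3 m[φ3→X14] = [T, T, F, F]
r3 m[φ3→X5] = [T, F, T, T]
r3 m[φ4→X5] = [T, T, T, T]
r3 m[φ4→X15] = [F, F, T, F]
r3 m[φ5→X5] = [F, F, F, T]
r3 m[X11→φ0] = [T, T, T, T]
r3 m[X14→φ3] = [T, T, T, T]
r3 m[X5→φ0] = [F, F, F, T]
r3 m[X5→φ1] = [F, F, F, T]
r3 m[X5→φ3] = [F, F, F, T]
r3 m[X5→φ4] = [F, F, F, T]
r3 m[X5→φ5] = [T, F, T, T]
r3 m[X12→φ2] = [T, T, T, T]
r3 m[X7→φ1] = [T, T, F, T]
r3 m[X7→φ2] = [T, T, T, T]
r3 m[X15→φ4] = [T, T, T, T]
r4 m[φ0→X11] = [F, T, F, T]
r4 m[φ0→X5] = [T, T, T, T]
r4 m[φ1→X5] = [T, T, T, T]
r4 m[φ1→X7] = [F, F, F, T]
r4 m[φ2→X12] = [T, T, T, T]
r4 m[φ2→X7] = [T, T, F, T]
r4 m[φ3→X14] = [T, T, F, F]
r4 m[φ3→X5] = [T, F, T, T]
r4 m[φ4→X5] = [T, T, T, T]
r4 m[φ4→X15] = [F, F, T, F]
r4 m[φ5→X5] = [F, F, F, T]
r4 m[X11→φ0] = [T, T, T, T]
r4 m[X14→φ3] = [T, T, T, T]
r4 m[X5→φ0] = [F, F, F, T]
r4 m[X5→φ1] = [F, F, F, T]
r4 m[X5→φ3] = [F, F, F, T]
r4 m[X5→φ4] = [F, F, F, T]
r4 m[X5→φ5] = [T, F, T, T]
r4 m[X12→φ2] = [T, T, T, T]
r4 m[X7→φ1] = [T, T, F, T]
r4 m[X7→φ2] = [F, F, F, T]
r4 m[X15→φ4] = [T, T, T, T]
r5 m[φ0→X11] = [F, T, F, T]
r5 m[φ0→X5] = [T, T, T, T]
r5 m[φ1→X5] = [T, T, T, T]
r5 m[φ1→X7] = [F, F, F, T]
r5 m[φ2→X12] = [T, T, F, T]
r5 m[φ2→X7] = [T, T, F, T]
r5 m[φ3→X14] = [T, T, F, F]
r5 m[φ3→X5] = [T, F, T, T]
r5 m[φ4→X5] = [T, T, T, T]
r5 m[φ4→X15] = [F, F, T, F]
r5 m[φ5→X5] = [F, F, F, T]
r5 m[X11→φ0] = [T, T, T, T]
r5 m[X14→φ3] = [T, T, T, T]
r5 m[X5→φ0] = [F, F, F, T]
r5 m[X5→φ1] = [F, F, F, T]
r5 m[X5→φ3] = [F, F, F, T]
r5 m[X5→φ4] = [F, F, F, T]
r5 m[X5→φ5] = [T, F, T, T]
r5 m[X12→φ2] = [T, T, T, T]
r5 m[X7→φ1] = [T, T, F, T]
r5 m[X7→φ2] = [F, F, F, T]
r5 m[X15→φ4] = [T, T, T, T]
r6 m[φ0→X11] = [F, T, F, T]
r6 m[φ0→X5] = [T, T, T, T]
r6 m[φ1→X5] = [T, T, T, T]
r6 m[φ1→X7] = [F, F, F, T]
r6 m[φ2→X12] = [T, T, F, T]
r6 m[φ2→X7] = [T, T, F, T]
r6 m[φ3→X14] = [T, T, F, F]
r6 m[φ3→X5] = [T, F, T, T]
r6 m[φ4→X5] = [T, T, T, T]
r6 m[φ4→X15] = [F, F, T, F]
r6 m[φ5→X5] = [F, F, F, T]
r6 m[X11→φ0] = [T, T, T, T]
r6 m[X14→φ3] = [T, T, T, T]
r6 m[X5→φ0] = [F, F, F, T]
r6 m[X5→φ1] = [F, F, F, T]
r6 m[X5→φ3] = [F, F, F, T]
r6 m[X5→φ4] = [F, F, F, T]
r6 m[X5→φ5] = [T, F, T, T]
r6 m[X12→φ2] = [T, T, T, T]
r6 m[X7→φ1] = [T, T, F, T]
r6 m[X7→φ2] = [F, F, F, T]
r6 m[X15→φ4] = [T, T, T, T]
fixed point reached at round 6
b[X12] = ⊗ incoming = [T, T, F, T]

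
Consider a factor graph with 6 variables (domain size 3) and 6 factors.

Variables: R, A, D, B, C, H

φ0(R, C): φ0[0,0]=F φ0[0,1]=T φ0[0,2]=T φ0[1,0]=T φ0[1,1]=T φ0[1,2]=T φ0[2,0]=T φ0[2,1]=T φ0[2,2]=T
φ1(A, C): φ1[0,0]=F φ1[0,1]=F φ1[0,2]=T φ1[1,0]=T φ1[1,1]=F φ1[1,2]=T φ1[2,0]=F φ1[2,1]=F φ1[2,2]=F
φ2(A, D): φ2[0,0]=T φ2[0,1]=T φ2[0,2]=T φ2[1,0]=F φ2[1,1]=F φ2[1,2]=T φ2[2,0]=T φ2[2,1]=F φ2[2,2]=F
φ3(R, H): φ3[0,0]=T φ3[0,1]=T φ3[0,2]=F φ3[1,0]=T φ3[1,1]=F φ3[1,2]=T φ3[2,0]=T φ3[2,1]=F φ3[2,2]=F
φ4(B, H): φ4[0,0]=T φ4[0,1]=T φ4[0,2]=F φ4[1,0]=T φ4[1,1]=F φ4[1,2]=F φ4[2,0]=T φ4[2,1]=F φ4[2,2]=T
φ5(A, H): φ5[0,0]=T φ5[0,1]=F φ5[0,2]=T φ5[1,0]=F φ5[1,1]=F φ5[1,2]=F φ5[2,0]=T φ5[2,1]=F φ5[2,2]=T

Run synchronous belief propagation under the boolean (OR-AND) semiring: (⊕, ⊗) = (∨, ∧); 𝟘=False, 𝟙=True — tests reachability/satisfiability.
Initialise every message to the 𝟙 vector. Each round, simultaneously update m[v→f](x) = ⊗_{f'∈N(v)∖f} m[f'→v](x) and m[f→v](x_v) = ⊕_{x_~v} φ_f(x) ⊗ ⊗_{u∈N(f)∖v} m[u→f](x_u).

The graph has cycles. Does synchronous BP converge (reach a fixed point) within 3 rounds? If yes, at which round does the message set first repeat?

init: all messages = 𝟙 over 3 values
r1 m[φ0→R] = [T, T, T]
r1 m[φ0→C] = [T, T, T]
r1 m[φ1→A] = [T, T, F]
r1 m[φ1→C] = [T, F, T]
r1 m[φ2→A] = [T, T, T]
r1 m[φ2→D] = [T, T, T]
r1 m[φ3→R] = [T, T, T]
r1 m[φ3→H] = [T, T, T]
r1 m[φ4→B] = [T, T, T]
r1 m[φ4→H] = [T, T, T]
r1 m[φ5→A] = [T, F, T]
r1 m[φ5→H] = [T, F, T]
r1 m[R→φ0] = [T, T, T]
r1 m[R→φ3] = [T, T, T]
r1 m[A→φ1] = [T, T, T]
r1 m[A→φ2] = [T, T, T]
r1 m[A→φ5] = [T, T, T]
r1 m[D→φ2] = [T, T, T]
r1 m[B→φ4] = [T, T, T]
r1 m[C→φ0] = [T, T, T]
r1 m[C→φ1] = [T, T, T]
r1 m[H→φ3] = [T, T, T]
r1 m[H→φ4] = [T, T, T]
r1 m[H→φ5] = [T, T, T]
r2 m[φ0→R] = [T, T, T]
r2 m[φ0→C] = [T, T, T]
r2 m[φ1→A] = [T, T, F]
r2 m[φ1→C] = [T, F, T]
r2 m[φ2→A] = [T, T, T]
r2 m[φ2→D] = [T, T, T]
r2 m[φ3→R] = [T, T, T]
r2 m[φ3→H] = [T, T, T]
r2 m[φ4→B] = [T, T, T]
r2 m[φ4→H] = [T, T, T]
r2 m[φ5→A] = [T, F, T]
r2 m[φ5→H] = [T, F, T]
r2 m[R→φ0] = [T, T, T]
r2 m[R→φ3] = [T, T, T]
r2 m[A→φ1] = [T, F, T]
r2 m[A→φ2] = [T, F, F]
r2 m[A→φ5] = [T, T, F]
r2 m[D→φ2] = [T, T, T]
r2 m[B→φ4] = [T, T, T]
r2 m[C→φ0] = [T, F, T]
r2 m[C→φ1] = [T, T, T]
r2 m[H→φ3] = [T, F, T]
r2 m[H→φ4] = [T, F, T]
r2 m[H→φ5] = [T, T, T]
r3 m[φ0→R] = [T, T, T]
r3 m[φ0→C] = [T, T, T]
r3 m[φ1→A] = [T, T, F]
r3 m[φ1→C] = [F, F, T]
r3 m[φ2→A] = [T, T, T]
r3 m[φ2→D] = [T, T, T]
r3 m[φ3→R] = [T, T, T]
r3 m[φ3→H] = [T, T, T]
r3 m[φ4→B] = [T, T, T]
r3 m[φ4→H] = [T, T, T]
r3 m[φ5→A] = [T, F, T]
r3 m[φ5→H] = [T, F, T]
r3 m[R→φ0] = [T, T, T]
r3 m[R→φ3] = [T, T, T]
r3 m[A→φ1] = [T, F, T]
r3 m[A→φ2] = [T, F, F]
r3 m[A→φ5] = [T, T, F]
r3 m[D→φ2] = [T, T, T]
r3 m[B→φ4] = [T, T, T]
r3 m[C→φ0] = [T, F, T]
r3 m[C→φ1] = [T, T, T]
r3 m[H→φ3] = [T, F, T]
r3 m[H→φ4] = [T, F, T]
r3 m[H→φ5] = [T, T, T]
no fixed point within 3 rounds

NOT CONVERGED within 3 rounds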